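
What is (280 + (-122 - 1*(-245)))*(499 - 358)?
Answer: 56823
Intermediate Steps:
(280 + (-122 - 1*(-245)))*(499 - 358) = (280 + (-122 + 245))*141 = (280 + 123)*141 = 403*141 = 56823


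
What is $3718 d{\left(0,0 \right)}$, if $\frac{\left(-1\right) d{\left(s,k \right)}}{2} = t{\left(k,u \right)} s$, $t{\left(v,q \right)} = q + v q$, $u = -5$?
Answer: $0$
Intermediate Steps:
$t{\left(v,q \right)} = q + q v$
$d{\left(s,k \right)} = - 2 s \left(-5 - 5 k\right)$ ($d{\left(s,k \right)} = - 2 - 5 \left(1 + k\right) s = - 2 \left(-5 - 5 k\right) s = - 2 s \left(-5 - 5 k\right)$)
$3718 d{\left(0,0 \right)} = 3718 \cdot 10 \cdot 0 \left(1 + 0\right) = 3718 \cdot 10 \cdot 0 \cdot 1 = 3718 \cdot 0 = 0$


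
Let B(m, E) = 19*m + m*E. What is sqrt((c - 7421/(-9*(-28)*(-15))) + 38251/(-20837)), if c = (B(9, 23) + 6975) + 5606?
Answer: sqrt(2233198076935357245)/13127310 ≈ 113.84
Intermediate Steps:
B(m, E) = 19*m + E*m
c = 12959 (c = (9*(19 + 23) + 6975) + 5606 = (9*42 + 6975) + 5606 = (378 + 6975) + 5606 = 7353 + 5606 = 12959)
sqrt((c - 7421/(-9*(-28)*(-15))) + 38251/(-20837)) = sqrt((12959 - 7421/(-9*(-28)*(-15))) + 38251/(-20837)) = sqrt((12959 - 7421/(252*(-15))) + 38251*(-1/20837)) = sqrt((12959 - 7421/(-3780)) - 38251/20837) = sqrt((12959 - 7421*(-1)/3780) - 38251/20837) = sqrt((12959 - 1*(-7421/3780)) - 38251/20837) = sqrt((12959 + 7421/3780) - 38251/20837) = sqrt(48992441/3780 - 38251/20837) = sqrt(1020710904337/78763860) = sqrt(2233198076935357245)/13127310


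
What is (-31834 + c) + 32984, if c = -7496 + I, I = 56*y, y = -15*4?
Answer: -9706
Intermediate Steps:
y = -60
I = -3360 (I = 56*(-60) = -3360)
c = -10856 (c = -7496 - 3360 = -10856)
(-31834 + c) + 32984 = (-31834 - 10856) + 32984 = -42690 + 32984 = -9706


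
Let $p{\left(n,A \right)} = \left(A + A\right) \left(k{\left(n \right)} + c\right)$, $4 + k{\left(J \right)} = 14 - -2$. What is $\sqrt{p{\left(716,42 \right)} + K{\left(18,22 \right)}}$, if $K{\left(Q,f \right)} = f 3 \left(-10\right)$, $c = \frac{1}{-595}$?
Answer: $\frac{8 \sqrt{39270}}{85} \approx 18.651$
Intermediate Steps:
$c = - \frac{1}{595} \approx -0.0016807$
$k{\left(J \right)} = 12$ ($k{\left(J \right)} = -4 + \left(14 - -2\right) = -4 + \left(14 + 2\right) = -4 + 16 = 12$)
$K{\left(Q,f \right)} = - 30 f$ ($K{\left(Q,f \right)} = 3 f \left(-10\right) = - 30 f$)
$p{\left(n,A \right)} = \frac{14278 A}{595}$ ($p{\left(n,A \right)} = \left(A + A\right) \left(12 - \frac{1}{595}\right) = 2 A \frac{7139}{595} = \frac{14278 A}{595}$)
$\sqrt{p{\left(716,42 \right)} + K{\left(18,22 \right)}} = \sqrt{\frac{14278}{595} \cdot 42 - 660} = \sqrt{\frac{85668}{85} - 660} = \sqrt{\frac{29568}{85}} = \frac{8 \sqrt{39270}}{85}$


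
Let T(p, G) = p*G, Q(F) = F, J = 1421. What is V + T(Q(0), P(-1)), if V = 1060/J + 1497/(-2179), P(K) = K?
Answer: 182503/3096359 ≈ 0.058941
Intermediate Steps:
T(p, G) = G*p
V = 182503/3096359 (V = 1060/1421 + 1497/(-2179) = 1060*(1/1421) + 1497*(-1/2179) = 1060/1421 - 1497/2179 = 182503/3096359 ≈ 0.058941)
V + T(Q(0), P(-1)) = 182503/3096359 - 1*0 = 182503/3096359 + 0 = 182503/3096359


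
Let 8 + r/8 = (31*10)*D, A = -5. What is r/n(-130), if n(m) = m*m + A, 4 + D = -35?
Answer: -96784/16895 ≈ -5.7286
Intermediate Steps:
D = -39 (D = -4 - 35 = -39)
n(m) = -5 + m² (n(m) = m*m - 5 = m² - 5 = -5 + m²)
r = -96784 (r = -64 + 8*((31*10)*(-39)) = -64 + 8*(310*(-39)) = -64 + 8*(-12090) = -64 - 96720 = -96784)
r/n(-130) = -96784/(-5 + (-130)²) = -96784/(-5 + 16900) = -96784/16895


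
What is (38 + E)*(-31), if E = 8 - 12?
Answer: -1054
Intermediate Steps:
E = -4
(38 + E)*(-31) = (38 - 4)*(-31) = 34*(-31) = -1054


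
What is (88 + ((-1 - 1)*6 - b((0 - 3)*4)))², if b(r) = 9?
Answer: 4489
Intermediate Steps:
(88 + ((-1 - 1)*6 - b((0 - 3)*4)))² = (88 + ((-1 - 1)*6 - 1*9))² = (88 + (-2*6 - 9))² = (88 + (-12 - 9))² = (88 - 21)² = 67² = 4489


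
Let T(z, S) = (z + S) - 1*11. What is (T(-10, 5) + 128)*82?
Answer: 9184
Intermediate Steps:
T(z, S) = -11 + S + z (T(z, S) = (S + z) - 11 = -11 + S + z)
(T(-10, 5) + 128)*82 = ((-11 + 5 - 10) + 128)*82 = (-16 + 128)*82 = 112*82 = 9184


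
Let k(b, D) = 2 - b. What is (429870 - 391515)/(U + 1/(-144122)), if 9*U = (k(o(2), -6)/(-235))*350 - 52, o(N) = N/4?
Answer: -2338259108130/367367401 ≈ -6364.9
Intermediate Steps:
o(N) = N/4 (o(N) = N*(1/4) = N/4)
U = -2549/423 (U = (((2 - 2/4)/(-235))*350 - 52)/9 = (((2 - 1*1/2)*(-1/235))*350 - 52)/9 = (((2 - 1/2)*(-1/235))*350 - 52)/9 = (((3/2)*(-1/235))*350 - 52)/9 = (-3/470*350 - 52)/9 = (-105/47 - 52)/9 = (1/9)*(-2549/47) = -2549/423 ≈ -6.0260)
(429870 - 391515)/(U + 1/(-144122)) = (429870 - 391515)/(-2549/423 + 1/(-144122)) = 38355/(-2549/423 - 1/144122) = 38355/(-367367401/60963606) = 38355*(-60963606/367367401) = -2338259108130/367367401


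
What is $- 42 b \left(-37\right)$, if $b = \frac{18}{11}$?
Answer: $\frac{27972}{11} \approx 2542.9$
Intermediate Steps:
$b = \frac{18}{11}$ ($b = 18 \cdot \frac{1}{11} = \frac{18}{11} \approx 1.6364$)
$- 42 b \left(-37\right) = \left(-42\right) \frac{18}{11} \left(-37\right) = \left(- \frac{756}{11}\right) \left(-37\right) = \frac{27972}{11}$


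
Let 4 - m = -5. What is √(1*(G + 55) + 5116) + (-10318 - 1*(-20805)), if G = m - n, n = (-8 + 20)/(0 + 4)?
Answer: 10487 + √5177 ≈ 10559.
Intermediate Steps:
m = 9 (m = 4 - 1*(-5) = 4 + 5 = 9)
n = 3 (n = 12/4 = 12*(¼) = 3)
G = 6 (G = 9 - 1*3 = 9 - 3 = 6)
√(1*(G + 55) + 5116) + (-10318 - 1*(-20805)) = √(1*(6 + 55) + 5116) + (-10318 - 1*(-20805)) = √(1*61 + 5116) + (-10318 + 20805) = √(61 + 5116) + 10487 = √5177 + 10487 = 10487 + √5177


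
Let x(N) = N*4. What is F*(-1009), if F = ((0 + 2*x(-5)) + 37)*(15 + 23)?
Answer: 115026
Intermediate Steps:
x(N) = 4*N
F = -114 (F = ((0 + 2*(4*(-5))) + 37)*(15 + 23) = ((0 + 2*(-20)) + 37)*38 = ((0 - 40) + 37)*38 = (-40 + 37)*38 = -3*38 = -114)
F*(-1009) = -114*(-1009) = 115026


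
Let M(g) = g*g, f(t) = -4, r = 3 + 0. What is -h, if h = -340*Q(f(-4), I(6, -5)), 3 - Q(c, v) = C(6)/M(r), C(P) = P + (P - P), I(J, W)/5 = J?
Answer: 2380/3 ≈ 793.33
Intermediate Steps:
I(J, W) = 5*J
C(P) = P (C(P) = P + 0 = P)
r = 3
M(g) = g²
Q(c, v) = 7/3 (Q(c, v) = 3 - 6/(3²) = 3 - 6/9 = 3 - 1*⅔ = 3 - ⅔ = 7/3)
h = -2380/3 (h = -340*7/3 = -2380/3 ≈ -793.33)
-h = -1*(-2380/3) = 2380/3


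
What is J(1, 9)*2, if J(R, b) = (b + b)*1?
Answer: 36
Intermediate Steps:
J(R, b) = 2*b (J(R, b) = (2*b)*1 = 2*b)
J(1, 9)*2 = (2*9)*2 = 18*2 = 36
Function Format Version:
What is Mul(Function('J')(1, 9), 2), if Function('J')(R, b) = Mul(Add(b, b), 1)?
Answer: 36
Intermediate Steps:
Function('J')(R, b) = Mul(2, b) (Function('J')(R, b) = Mul(Mul(2, b), 1) = Mul(2, b))
Mul(Function('J')(1, 9), 2) = Mul(Mul(2, 9), 2) = Mul(18, 2) = 36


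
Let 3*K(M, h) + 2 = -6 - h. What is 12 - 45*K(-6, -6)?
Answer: 42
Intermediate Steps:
K(M, h) = -8/3 - h/3 (K(M, h) = -⅔ + (-6 - h)/3 = -⅔ + (-2 - h/3) = -8/3 - h/3)
12 - 45*K(-6, -6) = 12 - 45*(-8/3 - ⅓*(-6)) = 12 - 45*(-8/3 + 2) = 12 - 45*(-⅔) = 12 + 30 = 42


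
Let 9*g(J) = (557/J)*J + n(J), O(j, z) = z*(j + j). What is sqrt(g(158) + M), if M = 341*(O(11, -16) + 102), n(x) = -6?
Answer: I*sqrt(766699)/3 ≈ 291.87*I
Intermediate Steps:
O(j, z) = 2*j*z (O(j, z) = z*(2*j) = 2*j*z)
g(J) = 551/9 (g(J) = ((557/J)*J - 6)/9 = (557 - 6)/9 = (1/9)*551 = 551/9)
M = -85250 (M = 341*(2*11*(-16) + 102) = 341*(-352 + 102) = 341*(-250) = -85250)
sqrt(g(158) + M) = sqrt(551/9 - 85250) = sqrt(-766699/9) = I*sqrt(766699)/3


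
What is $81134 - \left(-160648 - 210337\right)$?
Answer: $452119$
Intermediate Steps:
$81134 - \left(-160648 - 210337\right) = 81134 - -370985 = 81134 + 370985 = 452119$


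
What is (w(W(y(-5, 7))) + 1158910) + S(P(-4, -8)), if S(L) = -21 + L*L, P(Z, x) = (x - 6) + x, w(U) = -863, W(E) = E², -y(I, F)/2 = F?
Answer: 1158510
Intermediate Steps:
y(I, F) = -2*F
P(Z, x) = -6 + 2*x (P(Z, x) = (-6 + x) + x = -6 + 2*x)
S(L) = -21 + L²
(w(W(y(-5, 7))) + 1158910) + S(P(-4, -8)) = (-863 + 1158910) + (-21 + (-6 + 2*(-8))²) = 1158047 + (-21 + (-6 - 16)²) = 1158047 + (-21 + (-22)²) = 1158047 + (-21 + 484) = 1158047 + 463 = 1158510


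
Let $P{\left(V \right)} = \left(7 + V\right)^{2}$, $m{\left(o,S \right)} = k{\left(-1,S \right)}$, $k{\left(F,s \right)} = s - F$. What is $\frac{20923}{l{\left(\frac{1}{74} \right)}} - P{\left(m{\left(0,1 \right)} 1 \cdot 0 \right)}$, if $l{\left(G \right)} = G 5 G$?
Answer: $\frac{114574103}{5} \approx 2.2915 \cdot 10^{7}$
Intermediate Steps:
$m{\left(o,S \right)} = 1 + S$ ($m{\left(o,S \right)} = S - -1 = S + 1 = 1 + S$)
$l{\left(G \right)} = 5 G^{2}$ ($l{\left(G \right)} = 5 G G = 5 G^{2}$)
$\frac{20923}{l{\left(\frac{1}{74} \right)}} - P{\left(m{\left(0,1 \right)} 1 \cdot 0 \right)} = \frac{20923}{5 \left(\frac{1}{74}\right)^{2}} - \left(7 + \left(1 + 1\right) 1 \cdot 0\right)^{2} = \frac{20923}{5 \left(\frac{1}{74}\right)^{2}} - \left(7 + 2 \cdot 1 \cdot 0\right)^{2} = \frac{20923}{5 \cdot \frac{1}{5476}} - \left(7 + 2 \cdot 0\right)^{2} = \frac{20923}{\frac{5}{5476}} - \left(7 + 0\right)^{2} = 20923 \cdot \frac{5476}{5} - 7^{2} = \frac{114574348}{5} - 49 = \frac{114574103}{5}$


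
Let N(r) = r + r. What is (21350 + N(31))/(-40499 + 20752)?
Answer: -21412/19747 ≈ -1.0843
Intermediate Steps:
N(r) = 2*r
(21350 + N(31))/(-40499 + 20752) = (21350 + 2*31)/(-40499 + 20752) = (21350 + 62)/(-19747) = 21412*(-1/19747) = -21412/19747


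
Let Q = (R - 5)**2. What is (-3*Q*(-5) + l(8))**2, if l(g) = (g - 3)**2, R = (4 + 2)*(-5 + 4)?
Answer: 3385600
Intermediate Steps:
R = -6 (R = 6*(-1) = -6)
Q = 121 (Q = (-6 - 5)**2 = (-11)**2 = 121)
l(g) = (-3 + g)**2
(-3*Q*(-5) + l(8))**2 = (-3*121*(-5) + (-3 + 8)**2)**2 = (-363*(-5) + 5**2)**2 = (1815 + 25)**2 = 1840**2 = 3385600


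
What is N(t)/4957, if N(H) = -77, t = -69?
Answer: -77/4957 ≈ -0.015534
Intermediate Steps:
N(t)/4957 = -77/4957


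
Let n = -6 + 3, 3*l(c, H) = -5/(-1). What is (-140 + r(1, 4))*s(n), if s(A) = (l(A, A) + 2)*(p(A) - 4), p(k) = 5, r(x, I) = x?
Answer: -1529/3 ≈ -509.67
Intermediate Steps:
l(c, H) = 5/3 (l(c, H) = (-5/(-1))/3 = (-5*(-1))/3 = (1/3)*5 = 5/3)
n = -3
s(A) = 11/3 (s(A) = (5/3 + 2)*(5 - 4) = (11/3)*1 = 11/3)
(-140 + r(1, 4))*s(n) = (-140 + 1)*(11/3) = -139*11/3 = -1529/3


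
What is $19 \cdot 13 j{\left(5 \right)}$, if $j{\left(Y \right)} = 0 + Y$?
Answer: $1235$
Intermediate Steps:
$j{\left(Y \right)} = Y$
$19 \cdot 13 j{\left(5 \right)} = 19 \cdot 13 \cdot 5 = 247 \cdot 5 = 1235$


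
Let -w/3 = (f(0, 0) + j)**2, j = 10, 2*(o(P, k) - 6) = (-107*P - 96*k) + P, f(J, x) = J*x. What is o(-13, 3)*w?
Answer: -165300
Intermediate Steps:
o(P, k) = 6 - 53*P - 48*k (o(P, k) = 6 + ((-107*P - 96*k) + P)/2 = 6 + (-106*P - 96*k)/2 = 6 + (-53*P - 48*k) = 6 - 53*P - 48*k)
w = -300 (w = -3*(0*0 + 10)**2 = -3*(0 + 10)**2 = -3*10**2 = -3*100 = -300)
o(-13, 3)*w = (6 - 53*(-13) - 48*3)*(-300) = (6 + 689 - 144)*(-300) = 551*(-300) = -165300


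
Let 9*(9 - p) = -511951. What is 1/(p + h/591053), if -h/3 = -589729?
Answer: 5319477/302653972379 ≈ 1.7576e-5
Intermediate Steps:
p = 512032/9 (p = 9 - ⅑*(-511951) = 9 + 511951/9 = 512032/9 ≈ 56892.)
h = 1769187 (h = -3*(-589729) = 1769187)
1/(p + h/591053) = 1/(512032/9 + 1769187/591053) = 1/(302653972379/5319477) = 5319477/302653972379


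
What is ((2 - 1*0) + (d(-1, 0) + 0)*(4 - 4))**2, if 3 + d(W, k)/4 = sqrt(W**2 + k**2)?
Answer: 4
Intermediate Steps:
d(W, k) = -12 + 4*sqrt(W**2 + k**2)
((2 - 1*0) + (d(-1, 0) + 0)*(4 - 4))**2 = ((2 - 1*0) + ((-12 + 4*sqrt((-1)**2 + 0**2)) + 0)*(4 - 4))**2 = ((2 + 0) + ((-12 + 4*sqrt(1 + 0)) + 0)*0)**2 = (2 + ((-12 + 4*sqrt(1)) + 0)*0)**2 = (2 + ((-12 + 4*1) + 0)*0)**2 = (2 + ((-12 + 4) + 0)*0)**2 = (2 + (-8 + 0)*0)**2 = (2 - 8*0)**2 = (2 + 0)**2 = 2**2 = 4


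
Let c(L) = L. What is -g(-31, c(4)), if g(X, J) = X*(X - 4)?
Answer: -1085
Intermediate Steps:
g(X, J) = X*(-4 + X)
-g(-31, c(4)) = -(-31)*(-4 - 31) = -(-31)*(-35) = -1*1085 = -1085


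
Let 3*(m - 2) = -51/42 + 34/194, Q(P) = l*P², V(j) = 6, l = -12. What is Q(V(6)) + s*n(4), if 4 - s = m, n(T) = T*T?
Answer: -803512/2037 ≈ -394.46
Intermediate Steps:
n(T) = T²
Q(P) = -12*P²
m = 6737/4074 (m = 2 + (-51/42 + 34/194)/3 = 2 + (-51*1/42 + 34*(1/194))/3 = 2 + (-17/14 + 17/97)/3 = 2 + (⅓)*(-1411/1358) = 2 - 1411/4074 = 6737/4074 ≈ 1.6537)
s = 9559/4074 (s = 4 - 1*6737/4074 = 4 - 6737/4074 = 9559/4074 ≈ 2.3463)
Q(V(6)) + s*n(4) = -12*6² + (9559/4074)*4² = -12*36 + (9559/4074)*16 = -432 + 76472/2037 = -803512/2037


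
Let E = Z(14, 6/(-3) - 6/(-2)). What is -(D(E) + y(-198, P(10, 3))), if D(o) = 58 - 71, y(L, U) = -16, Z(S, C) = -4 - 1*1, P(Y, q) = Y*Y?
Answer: 29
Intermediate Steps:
P(Y, q) = Y**2
Z(S, C) = -5 (Z(S, C) = -4 - 1 = -5)
E = -5
D(o) = -13
-(D(E) + y(-198, P(10, 3))) = -(-13 - 16) = -1*(-29) = 29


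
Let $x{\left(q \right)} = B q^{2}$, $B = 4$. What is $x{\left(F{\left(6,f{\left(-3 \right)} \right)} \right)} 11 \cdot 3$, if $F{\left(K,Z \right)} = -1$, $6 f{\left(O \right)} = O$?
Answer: $132$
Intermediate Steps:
$f{\left(O \right)} = \frac{O}{6}$
$x{\left(q \right)} = 4 q^{2}$
$x{\left(F{\left(6,f{\left(-3 \right)} \right)} \right)} 11 \cdot 3 = 4 \left(-1\right)^{2} \cdot 11 \cdot 3 = 4 \cdot 1 \cdot 33 = 4 \cdot 33 = 132$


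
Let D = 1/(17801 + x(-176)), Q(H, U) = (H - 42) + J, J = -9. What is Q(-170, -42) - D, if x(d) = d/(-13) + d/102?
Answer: -2609987458/11809895 ≈ -221.00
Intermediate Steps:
x(d) = -89*d/1326 (x(d) = d*(-1/13) + d*(1/102) = -d/13 + d/102 = -89*d/1326)
Q(H, U) = -51 + H (Q(H, U) = (H - 42) - 9 = (-42 + H) - 9 = -51 + H)
D = 663/11809895 (D = 1/(17801 - 89/1326*(-176)) = 1/(17801 + 7832/663) = 1/(11809895/663) = 663/11809895 ≈ 5.6139e-5)
Q(-170, -42) - D = (-51 - 170) - 1*663/11809895 = -221 - 663/11809895 = -2609987458/11809895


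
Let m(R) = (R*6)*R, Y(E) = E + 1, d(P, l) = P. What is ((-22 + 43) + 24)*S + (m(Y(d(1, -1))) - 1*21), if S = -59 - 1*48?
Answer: -4812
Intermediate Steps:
Y(E) = 1 + E
m(R) = 6*R² (m(R) = (6*R)*R = 6*R²)
S = -107 (S = -59 - 48 = -107)
((-22 + 43) + 24)*S + (m(Y(d(1, -1))) - 1*21) = ((-22 + 43) + 24)*(-107) + (6*(1 + 1)² - 1*21) = (21 + 24)*(-107) + (6*2² - 21) = 45*(-107) + (6*4 - 21) = -4815 + (24 - 21) = -4815 + 3 = -4812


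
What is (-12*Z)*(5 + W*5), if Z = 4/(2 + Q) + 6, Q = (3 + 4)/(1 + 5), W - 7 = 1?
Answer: -74520/19 ≈ -3922.1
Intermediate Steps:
W = 8 (W = 7 + 1 = 8)
Q = 7/6 ≈ 1.1667
Z = 138/19 (Z = 4/(2 + 7/6) + 6 = 4/(19/6) + 6 = 4*(6/19) + 6 = 24/19 + 6 = 138/19 ≈ 7.2632)
(-12*Z)*(5 + W*5) = (-12*138/19)*(5 + 8*5) = -1656*(5 + 40)/19 = -1656/19*45 = -74520/19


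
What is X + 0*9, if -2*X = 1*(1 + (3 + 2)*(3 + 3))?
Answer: -31/2 ≈ -15.500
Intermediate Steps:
X = -31/2 (X = -(1 + (3 + 2)*(3 + 3))/2 = -(1 + 5*6)/2 = -(1 + 30)/2 = -31/2 ≈ -15.500)
X + 0*9 = -31/2 + 0*9 = -31/2 + 0 = -31/2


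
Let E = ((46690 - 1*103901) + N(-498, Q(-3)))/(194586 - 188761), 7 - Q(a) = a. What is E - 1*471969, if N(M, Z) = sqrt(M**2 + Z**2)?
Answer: -2749276636/5825 + 2*sqrt(62026)/5825 ≈ -4.7198e+5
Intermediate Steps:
Q(a) = 7 - a
E = -57211/5825 + 2*sqrt(62026)/5825 (E = ((46690 - 1*103901) + sqrt((-498)**2 + (7 - 1*(-3))**2))/(194586 - 188761) = ((46690 - 103901) + sqrt(248004 + (7 + 3)**2))/5825 = (-57211 + sqrt(248004 + 10**2))*(1/5825) = (-57211 + sqrt(248004 + 100))*(1/5825) = (-57211 + sqrt(248104))*(1/5825) = (-57211 + 2*sqrt(62026))*(1/5825) = -57211/5825 + 2*sqrt(62026)/5825 ≈ -9.7361)
E - 1*471969 = (-57211/5825 + 2*sqrt(62026)/5825) - 1*471969 = (-57211/5825 + 2*sqrt(62026)/5825) - 471969 = -2749276636/5825 + 2*sqrt(62026)/5825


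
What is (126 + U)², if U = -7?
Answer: 14161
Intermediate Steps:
(126 + U)² = (126 - 7)² = 119² = 14161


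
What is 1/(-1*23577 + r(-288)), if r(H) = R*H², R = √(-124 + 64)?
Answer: -7859/137779434363 - 18432*I*√15/45926478121 ≈ -5.704e-8 - 1.5544e-6*I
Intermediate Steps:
R = 2*I*√15 (R = √(-60) = 2*I*√15 ≈ 7.746*I)
r(H) = 2*I*√15*H² (r(H) = (2*I*√15)*H² = 2*I*√15*H²)
1/(-1*23577 + r(-288)) = 1/(-1*23577 + 2*I*√15*(-288)²) = 1/(-23577 + 2*I*√15*82944) = 1/(-23577 + 165888*I*√15)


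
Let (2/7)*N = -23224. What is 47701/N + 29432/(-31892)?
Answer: -19967505/13226068 ≈ -1.5097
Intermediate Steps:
N = -81284 (N = (7/2)*(-23224) = -81284)
47701/N + 29432/(-31892) = 47701/(-81284) + 29432/(-31892) = 47701*(-1/81284) + 29432*(-1/31892) = -47701/81284 - 7358/7973 = -19967505/13226068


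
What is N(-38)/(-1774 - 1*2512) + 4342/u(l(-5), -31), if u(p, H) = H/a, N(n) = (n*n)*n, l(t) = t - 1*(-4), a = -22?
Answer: 205558448/66433 ≈ 3094.2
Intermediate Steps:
l(t) = 4 + t (l(t) = t + 4 = 4 + t)
N(n) = n³ (N(n) = n²*n = n³)
u(p, H) = -H/22 (u(p, H) = H/(-22) = H*(-1/22) = -H/22)
N(-38)/(-1774 - 1*2512) + 4342/u(l(-5), -31) = (-38)³/(-1774 - 1*2512) + 4342/((-1/22*(-31))) = -54872/(-1774 - 2512) + 4342/(31/22) = -54872/(-4286) + 4342*(22/31) = -54872*(-1/4286) + 95524/31 = 27436/2143 + 95524/31 = 205558448/66433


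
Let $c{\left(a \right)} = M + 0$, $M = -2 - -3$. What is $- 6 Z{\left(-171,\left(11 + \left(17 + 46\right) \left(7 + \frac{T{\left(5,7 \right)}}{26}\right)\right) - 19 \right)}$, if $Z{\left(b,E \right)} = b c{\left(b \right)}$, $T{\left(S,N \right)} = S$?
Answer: $1026$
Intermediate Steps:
$M = 1$ ($M = -2 + 3 = 1$)
$c{\left(a \right)} = 1$ ($c{\left(a \right)} = 1 + 0 = 1$)
$Z{\left(b,E \right)} = b$ ($Z{\left(b,E \right)} = b 1 = b$)
$- 6 Z{\left(-171,\left(11 + \left(17 + 46\right) \left(7 + \frac{T{\left(5,7 \right)}}{26}\right)\right) - 19 \right)} = \left(-6\right) \left(-171\right) = 1026$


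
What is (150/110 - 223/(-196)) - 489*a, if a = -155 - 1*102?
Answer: 270956381/2156 ≈ 1.2568e+5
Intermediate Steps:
a = -257 (a = -155 - 102 = -257)
(150/110 - 223/(-196)) - 489*a = (150/110 - 223/(-196)) - 489*(-257) = (150*(1/110) - 223*(-1/196)) + 125673 = (15/11 + 223/196) + 125673 = 5393/2156 + 125673 = 270956381/2156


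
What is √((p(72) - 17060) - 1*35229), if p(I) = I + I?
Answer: I*√52145 ≈ 228.35*I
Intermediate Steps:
p(I) = 2*I
√((p(72) - 17060) - 1*35229) = √((2*72 - 17060) - 1*35229) = √((144 - 17060) - 35229) = √(-16916 - 35229) = √(-52145) = I*√52145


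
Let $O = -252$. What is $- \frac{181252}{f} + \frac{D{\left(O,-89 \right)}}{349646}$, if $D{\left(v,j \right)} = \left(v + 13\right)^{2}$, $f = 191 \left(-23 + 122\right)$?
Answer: $- \frac{5663085073}{601041474} \approx -9.4221$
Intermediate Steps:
$f = 18909$ ($f = 191 \cdot 99 = 18909$)
$D{\left(v,j \right)} = \left(13 + v\right)^{2}$
$- \frac{181252}{f} + \frac{D{\left(O,-89 \right)}}{349646} = - \frac{181252}{18909} + \frac{\left(13 - 252\right)^{2}}{349646} = \left(-181252\right) \frac{1}{18909} + \left(-239\right)^{2} \cdot \frac{1}{349646} = - \frac{181252}{18909} + 57121 \cdot \frac{1}{349646} = - \frac{181252}{18909} + \frac{57121}{349646} = - \frac{5663085073}{601041474}$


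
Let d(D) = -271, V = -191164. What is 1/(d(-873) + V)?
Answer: -1/191435 ≈ -5.2237e-6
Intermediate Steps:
1/(d(-873) + V) = 1/(-271 - 191164) = 1/(-191435) = -1/191435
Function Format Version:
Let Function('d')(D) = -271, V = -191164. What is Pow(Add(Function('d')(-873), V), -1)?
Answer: Rational(-1, 191435) ≈ -5.2237e-6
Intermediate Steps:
Pow(Add(Function('d')(-873), V), -1) = Pow(Add(-271, -191164), -1) = Pow(-191435, -1) = Rational(-1, 191435)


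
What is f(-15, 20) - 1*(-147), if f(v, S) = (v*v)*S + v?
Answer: 4632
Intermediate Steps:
f(v, S) = v + S*v² (f(v, S) = v²*S + v = S*v² + v = v + S*v²)
f(-15, 20) - 1*(-147) = -15*(1 + 20*(-15)) - 1*(-147) = -15*(1 - 300) + 147 = -15*(-299) + 147 = 4485 + 147 = 4632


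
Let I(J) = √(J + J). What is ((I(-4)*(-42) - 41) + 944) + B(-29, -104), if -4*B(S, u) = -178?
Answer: 1895/2 - 84*I*√2 ≈ 947.5 - 118.79*I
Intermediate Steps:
B(S, u) = 89/2 (B(S, u) = -¼*(-178) = 89/2)
I(J) = √2*√J (I(J) = √(2*J) = √2*√J)
((I(-4)*(-42) - 41) + 944) + B(-29, -104) = (((√2*√(-4))*(-42) - 41) + 944) + 89/2 = (((√2*(2*I))*(-42) - 41) + 944) + 89/2 = (((2*I*√2)*(-42) - 41) + 944) + 89/2 = ((-84*I*√2 - 41) + 944) + 89/2 = ((-41 - 84*I*√2) + 944) + 89/2 = (903 - 84*I*√2) + 89/2 = 1895/2 - 84*I*√2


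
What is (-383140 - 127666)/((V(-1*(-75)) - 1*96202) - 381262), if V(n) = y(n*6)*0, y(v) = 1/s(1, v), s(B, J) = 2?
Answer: 255403/238732 ≈ 1.0698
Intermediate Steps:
y(v) = ½ (y(v) = 1/2 = ½)
V(n) = 0 (V(n) = (½)*0 = 0)
(-383140 - 127666)/((V(-1*(-75)) - 1*96202) - 381262) = (-383140 - 127666)/((0 - 1*96202) - 381262) = -510806/((0 - 96202) - 381262) = -510806/(-96202 - 381262) = -510806/(-477464) = -510806*(-1/477464) = 255403/238732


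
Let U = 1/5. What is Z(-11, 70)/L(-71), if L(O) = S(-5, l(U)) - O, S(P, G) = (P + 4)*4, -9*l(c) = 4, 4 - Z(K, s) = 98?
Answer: -94/67 ≈ -1.4030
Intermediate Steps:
Z(K, s) = -94 (Z(K, s) = 4 - 1*98 = 4 - 98 = -94)
U = ⅕ ≈ 0.20000
l(c) = -4/9 (l(c) = -⅑*4 = -4/9)
S(P, G) = 16 + 4*P (S(P, G) = (4 + P)*4 = 16 + 4*P)
L(O) = -4 - O (L(O) = (16 + 4*(-5)) - O = (16 - 20) - O = -4 - O)
Z(-11, 70)/L(-71) = -94/(-4 - 1*(-71)) = -94/(-4 + 71) = -94/67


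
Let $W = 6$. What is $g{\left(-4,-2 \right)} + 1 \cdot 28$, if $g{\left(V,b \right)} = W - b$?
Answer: $36$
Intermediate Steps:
$g{\left(V,b \right)} = 6 - b$
$g{\left(-4,-2 \right)} + 1 \cdot 28 = \left(6 - -2\right) + 1 \cdot 28 = \left(6 + 2\right) + 28 = 8 + 28 = 36$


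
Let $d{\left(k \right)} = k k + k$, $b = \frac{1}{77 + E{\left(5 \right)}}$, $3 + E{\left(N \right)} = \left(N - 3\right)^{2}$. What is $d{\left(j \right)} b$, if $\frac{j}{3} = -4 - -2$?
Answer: $\frac{5}{13} \approx 0.38462$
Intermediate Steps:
$E{\left(N \right)} = -3 + \left(-3 + N\right)^{2}$ ($E{\left(N \right)} = -3 + \left(N - 3\right)^{2} = -3 + \left(-3 + N\right)^{2}$)
$j = -6$ ($j = 3 \left(-4 - -2\right) = 3 \left(-4 + 2\right) = 3 \left(-2\right) = -6$)
$b = \frac{1}{78}$ ($b = \frac{1}{77 - \left(3 - \left(-3 + 5\right)^{2}\right)} = \frac{1}{77 - \left(3 - 2^{2}\right)} = \frac{1}{77 + \left(-3 + 4\right)} = \frac{1}{77 + 1} = \frac{1}{78} \approx 0.012821$)
$d{\left(k \right)} = k + k^{2}$ ($d{\left(k \right)} = k^{2} + k = k + k^{2}$)
$d{\left(j \right)} b = - 6 \left(1 - 6\right) \frac{1}{78} = \left(-6\right) \left(-5\right) \frac{1}{78} = 30 \cdot \frac{1}{78} = \frac{5}{13}$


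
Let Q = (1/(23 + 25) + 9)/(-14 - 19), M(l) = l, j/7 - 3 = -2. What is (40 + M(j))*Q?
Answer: -20351/1584 ≈ -12.848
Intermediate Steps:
j = 7 (j = 21 + 7*(-2) = 21 - 14 = 7)
Q = -433/1584 (Q = (1/48 + 9)/(-33) = (1/48 + 9)*(-1/33) = (433/48)*(-1/33) = -433/1584 ≈ -0.27336)
(40 + M(j))*Q = (40 + 7)*(-433/1584) = 47*(-433/1584) = -20351/1584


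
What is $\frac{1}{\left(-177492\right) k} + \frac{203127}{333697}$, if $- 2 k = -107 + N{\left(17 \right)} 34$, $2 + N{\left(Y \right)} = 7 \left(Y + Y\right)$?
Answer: $\frac{1568323664221}{2576441834694} \approx 0.60872$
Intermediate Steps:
$N{\left(Y \right)} = -2 + 14 Y$ ($N{\left(Y \right)} = -2 + 7 \left(Y + Y\right) = -2 + 7 \cdot 2 Y = -2 + 14 Y$)
$k = - \frac{7917}{2}$ ($k = - \frac{-107 + \left(-2 + 14 \cdot 17\right) 34}{2} = - \frac{-107 + \left(-2 + 238\right) 34}{2} = - \frac{-107 + 236 \cdot 34}{2} = - \frac{-107 + 8024}{2} = \left(- \frac{1}{2}\right) 7917 = - \frac{7917}{2} \approx -3958.5$)
$\frac{1}{\left(-177492\right) k} + \frac{203127}{333697} = \frac{1}{\left(-177492\right) \left(- \frac{7917}{2}\right)} + \frac{203127}{333697} = \left(- \frac{1}{177492}\right) \left(- \frac{2}{7917}\right) + 203127 \cdot \frac{1}{333697} = \frac{1}{702602082} + \frac{203127}{333697} = \frac{1568323664221}{2576441834694}$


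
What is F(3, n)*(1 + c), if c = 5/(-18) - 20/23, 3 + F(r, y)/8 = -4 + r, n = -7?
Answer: 976/207 ≈ 4.7150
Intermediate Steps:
F(r, y) = -56 + 8*r (F(r, y) = -24 + 8*(-4 + r) = -24 + (-32 + 8*r) = -56 + 8*r)
c = -475/414 (c = 5*(-1/18) - 20*1/23 = -5/18 - 20/23 = -475/414 ≈ -1.1473)
F(3, n)*(1 + c) = (-56 + 8*3)*(1 - 475/414) = (-56 + 24)*(-61/414) = -32*(-61/414) = 976/207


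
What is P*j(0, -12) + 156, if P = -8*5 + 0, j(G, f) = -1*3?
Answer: 276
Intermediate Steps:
j(G, f) = -3
P = -40 (P = -40 + 0 = -40)
P*j(0, -12) + 156 = -40*(-3) + 156 = 120 + 156 = 276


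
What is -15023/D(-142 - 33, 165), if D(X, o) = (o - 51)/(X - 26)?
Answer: 1006541/38 ≈ 26488.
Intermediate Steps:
D(X, o) = (-51 + o)/(-26 + X)
-15023/D(-142 - 33, 165) = -15023*(-26 + (-142 - 33))/(-51 + 165) = -15023/(114/(-26 - 175)) = -15023/(114/(-201)) = -15023/((-1/201*114)) = -15023/(-38/67) = -15023*(-67/38) = 1006541/38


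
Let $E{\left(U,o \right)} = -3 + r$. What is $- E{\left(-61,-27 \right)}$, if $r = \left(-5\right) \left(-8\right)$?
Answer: $-37$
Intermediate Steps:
$r = 40$
$E{\left(U,o \right)} = 37$ ($E{\left(U,o \right)} = -3 + 40 = 37$)
$- E{\left(-61,-27 \right)} = \left(-1\right) 37 = -37$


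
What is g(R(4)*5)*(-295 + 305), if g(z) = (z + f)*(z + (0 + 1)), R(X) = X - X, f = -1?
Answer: -10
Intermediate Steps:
R(X) = 0
g(z) = (1 + z)*(-1 + z) (g(z) = (z - 1)*(z + (0 + 1)) = (-1 + z)*(z + 1) = (-1 + z)*(1 + z) = (1 + z)*(-1 + z))
g(R(4)*5)*(-295 + 305) = (-1 + (0*5)²)*(-295 + 305) = (-1 + 0²)*10 = (-1 + 0)*10 = -1*10 = -10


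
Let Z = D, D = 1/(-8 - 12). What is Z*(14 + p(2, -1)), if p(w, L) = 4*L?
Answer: -½ ≈ -0.50000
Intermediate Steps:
D = -1/20 (D = 1/(-20) = -1/20 ≈ -0.050000)
Z = -1/20 ≈ -0.050000
Z*(14 + p(2, -1)) = -(14 + 4*(-1))/20 = -(14 - 4)/20 = -1/20*10 = -½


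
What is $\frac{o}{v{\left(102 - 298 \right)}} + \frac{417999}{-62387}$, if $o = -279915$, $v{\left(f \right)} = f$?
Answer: $\frac{17381129301}{12227852} \approx 1421.4$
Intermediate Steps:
$\frac{o}{v{\left(102 - 298 \right)}} + \frac{417999}{-62387} = - \frac{279915}{102 - 298} + \frac{417999}{-62387} = - \frac{279915}{102 - 298} + 417999 \left(- \frac{1}{62387}\right) = - \frac{279915}{-196} - \frac{417999}{62387} = \left(-279915\right) \left(- \frac{1}{196}\right) - \frac{417999}{62387} = \frac{279915}{196} - \frac{417999}{62387} = \frac{17381129301}{12227852}$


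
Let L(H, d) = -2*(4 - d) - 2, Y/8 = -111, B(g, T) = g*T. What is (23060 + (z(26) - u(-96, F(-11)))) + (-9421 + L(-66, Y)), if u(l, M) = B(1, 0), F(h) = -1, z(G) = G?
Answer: 11879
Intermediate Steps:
B(g, T) = T*g
u(l, M) = 0 (u(l, M) = 0*1 = 0)
Y = -888 (Y = 8*(-111) = -888)
L(H, d) = -10 + 2*d (L(H, d) = (-8 + 2*d) - 2 = -10 + 2*d)
(23060 + (z(26) - u(-96, F(-11)))) + (-9421 + L(-66, Y)) = (23060 + (26 - 1*0)) + (-9421 + (-10 + 2*(-888))) = (23060 + (26 + 0)) + (-9421 + (-10 - 1776)) = (23060 + 26) + (-9421 - 1786) = 23086 - 11207 = 11879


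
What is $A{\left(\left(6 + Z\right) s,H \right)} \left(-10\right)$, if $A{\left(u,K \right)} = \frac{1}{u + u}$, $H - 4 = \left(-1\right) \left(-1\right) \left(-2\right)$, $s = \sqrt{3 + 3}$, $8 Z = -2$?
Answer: $- \frac{10 \sqrt{6}}{69} \approx -0.355$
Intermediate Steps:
$Z = - \frac{1}{4}$ ($Z = \frac{1}{8} \left(-2\right) = - \frac{1}{4} \approx -0.25$)
$s = \sqrt{6} \approx 2.4495$
$H = 2$ ($H = 4 + \left(-1\right) \left(-1\right) \left(-2\right) = 4 + 1 \left(-2\right) = 4 - 2 = 2$)
$A{\left(u,K \right)} = \frac{1}{2 u}$
$A{\left(\left(6 + Z\right) s,H \right)} \left(-10\right) = \frac{1}{2 \left(6 - \frac{1}{4}\right) \sqrt{6}} \left(-10\right) = \frac{1}{2 \frac{23 \sqrt{6}}{4}} \left(-10\right) = \frac{\frac{2}{69} \sqrt{6}}{2} \left(-10\right) = \frac{\sqrt{6}}{69} \left(-10\right) = - \frac{10 \sqrt{6}}{69}$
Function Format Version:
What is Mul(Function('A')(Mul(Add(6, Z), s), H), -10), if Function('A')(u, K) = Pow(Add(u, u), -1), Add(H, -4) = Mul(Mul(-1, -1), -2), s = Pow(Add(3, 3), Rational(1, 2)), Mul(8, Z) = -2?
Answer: Mul(Rational(-10, 69), Pow(6, Rational(1, 2))) ≈ -0.35500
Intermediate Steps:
Z = Rational(-1, 4) (Z = Mul(Rational(1, 8), -2) = Rational(-1, 4) ≈ -0.25000)
s = Pow(6, Rational(1, 2)) ≈ 2.4495
H = 2 (H = Add(4, Mul(Mul(-1, -1), -2)) = Add(4, Mul(1, -2)) = Add(4, -2) = 2)
Function('A')(u, K) = Mul(Rational(1, 2), Pow(u, -1)) (Function('A')(u, K) = Pow(Mul(2, u), -1) = Mul(Rational(1, 2), Pow(u, -1)))
Mul(Function('A')(Mul(Add(6, Z), s), H), -10) = Mul(Mul(Rational(1, 2), Pow(Mul(Add(6, Rational(-1, 4)), Pow(6, Rational(1, 2))), -1)), -10) = Mul(Mul(Rational(1, 2), Pow(Mul(Rational(23, 4), Pow(6, Rational(1, 2))), -1)), -10) = Mul(Mul(Rational(1, 2), Mul(Rational(2, 69), Pow(6, Rational(1, 2)))), -10) = Mul(Mul(Rational(1, 69), Pow(6, Rational(1, 2))), -10) = Mul(Rational(-10, 69), Pow(6, Rational(1, 2)))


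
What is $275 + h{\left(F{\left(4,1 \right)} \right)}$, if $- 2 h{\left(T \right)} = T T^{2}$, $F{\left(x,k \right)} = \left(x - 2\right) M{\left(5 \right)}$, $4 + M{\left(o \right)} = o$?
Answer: $271$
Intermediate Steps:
$M{\left(o \right)} = -4 + o$
$F{\left(x,k \right)} = -2 + x$ ($F{\left(x,k \right)} = \left(x - 2\right) \left(-4 + 5\right) = \left(-2 + x\right) 1 = -2 + x$)
$h{\left(T \right)} = - \frac{T^{3}}{2}$ ($h{\left(T \right)} = - \frac{T T^{2}}{2} = - \frac{T^{3}}{2}$)
$275 + h{\left(F{\left(4,1 \right)} \right)} = 275 - \frac{\left(-2 + 4\right)^{3}}{2} = 275 - \frac{2^{3}}{2} = 275 - 4 = 271$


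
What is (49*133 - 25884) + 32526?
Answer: 13159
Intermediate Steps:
(49*133 - 25884) + 32526 = (6517 - 25884) + 32526 = -19367 + 32526 = 13159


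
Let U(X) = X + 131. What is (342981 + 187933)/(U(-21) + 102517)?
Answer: 530914/102627 ≈ 5.1732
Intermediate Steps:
U(X) = 131 + X
(342981 + 187933)/(U(-21) + 102517) = (342981 + 187933)/((131 - 21) + 102517) = 530914/(110 + 102517) = 530914/102627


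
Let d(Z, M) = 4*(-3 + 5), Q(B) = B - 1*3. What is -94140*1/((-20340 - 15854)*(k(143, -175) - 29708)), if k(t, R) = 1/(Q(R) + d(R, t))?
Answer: -8001900/91396383017 ≈ -8.7552e-5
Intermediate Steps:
Q(B) = -3 + B (Q(B) = B - 3 = -3 + B)
d(Z, M) = 8 (d(Z, M) = 4*2 = 8)
k(t, R) = 1/(5 + R) (k(t, R) = 1/((-3 + R) + 8) = 1/(5 + R))
-94140*1/((-20340 - 15854)*(k(143, -175) - 29708)) = -94140*1/((-20340 - 15854)*(1/(5 - 175) - 29708)) = -94140*(-1/(36194*(1/(-170) - 29708))) = -94140*(-1/(36194*(-1/170 - 29708))) = -94140/((-36194*(-5050361/170))) = -94140/91396383017/85 = -94140*85/91396383017 = -8001900/91396383017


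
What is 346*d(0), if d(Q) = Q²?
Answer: 0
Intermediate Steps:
346*d(0) = 346*0² = 346*0 = 0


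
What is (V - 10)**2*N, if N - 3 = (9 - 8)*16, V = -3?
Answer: 3211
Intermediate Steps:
N = 19 (N = 3 + (9 - 8)*16 = 3 + 1*16 = 3 + 16 = 19)
(V - 10)**2*N = (-3 - 10)**2*19 = (-13)**2*19 = 169*19 = 3211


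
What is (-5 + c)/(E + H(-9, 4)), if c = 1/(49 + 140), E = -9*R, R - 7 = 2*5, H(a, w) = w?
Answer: 944/28161 ≈ 0.033522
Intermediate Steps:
R = 17 (R = 7 + 2*5 = 7 + 10 = 17)
E = -153 (E = -9*17 = -153)
c = 1/189 ≈ 0.0052910
(-5 + c)/(E + H(-9, 4)) = (-5 + 1/189)/(-153 + 4) = -944/189/(-149) = -944/189*(-1/149) = 944/28161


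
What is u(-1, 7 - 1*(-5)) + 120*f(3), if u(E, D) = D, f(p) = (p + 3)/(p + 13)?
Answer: 57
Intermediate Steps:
f(p) = (3 + p)/(13 + p)
u(-1, 7 - 1*(-5)) + 120*f(3) = (7 - 1*(-5)) + 120*((3 + 3)/(13 + 3)) = (7 + 5) + 120*(6/16) = 12 + 120*((1/16)*6) = 12 + 120*(3/8) = 12 + 45 = 57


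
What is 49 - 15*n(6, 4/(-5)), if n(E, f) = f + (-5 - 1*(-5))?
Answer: 61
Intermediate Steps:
n(E, f) = f (n(E, f) = f + (-5 + 5) = f + 0 = f)
49 - 15*n(6, 4/(-5)) = 49 - 60/(-5) = 49 - 60*(-1)/5 = 49 - 15*(-⅘) = 49 + 12 = 61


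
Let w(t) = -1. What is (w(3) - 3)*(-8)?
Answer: 32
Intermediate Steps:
(w(3) - 3)*(-8) = (-1 - 3)*(-8) = -4*(-8) = 32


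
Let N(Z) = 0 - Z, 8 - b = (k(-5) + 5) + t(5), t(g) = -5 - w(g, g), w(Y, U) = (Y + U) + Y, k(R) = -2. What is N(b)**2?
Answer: 625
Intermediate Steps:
w(Y, U) = U + 2*Y (w(Y, U) = (U + Y) + Y = U + 2*Y)
t(g) = -5 - 3*g (t(g) = -5 - (g + 2*g) = -5 - 3*g)
b = 25 (b = 8 - ((-2 + 5) + (-5 - 3*5)) = 8 - (3 + (-5 - 15)) = 8 - (3 - 20) = 8 - 1*(-17) = 8 + 17 = 25)
N(Z) = -Z
N(b)**2 = (-1*25)**2 = (-25)**2 = 625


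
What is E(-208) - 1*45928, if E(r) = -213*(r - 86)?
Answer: 16694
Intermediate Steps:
E(r) = 18318 - 213*r (E(r) = -213*(-86 + r) = 18318 - 213*r)
E(-208) - 1*45928 = (18318 - 213*(-208)) - 1*45928 = (18318 + 44304) - 45928 = 62622 - 45928 = 16694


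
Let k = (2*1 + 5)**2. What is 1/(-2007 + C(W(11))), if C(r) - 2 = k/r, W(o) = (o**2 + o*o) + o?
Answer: -253/507216 ≈ -0.00049880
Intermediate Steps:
W(o) = o + 2*o**2 (W(o) = (o**2 + o**2) + o = 2*o**2 + o = o + 2*o**2)
k = 49 (k = (2 + 5)**2 = 7**2 = 49)
C(r) = 2 + 49/r
1/(-2007 + C(W(11))) = 1/(-2007 + (2 + 49/((11*(1 + 2*11))))) = 1/(-2007 + (2 + 49/((11*(1 + 22))))) = 1/(-2007 + (2 + 49/((11*23)))) = 1/(-2007 + (2 + 49/253)) = 1/(-2007 + 555/253) = 1/(-507216/253) = -253/507216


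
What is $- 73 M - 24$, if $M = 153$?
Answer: $-11193$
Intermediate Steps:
$- 73 M - 24 = \left(-73\right) 153 - 24 = -11169 - 24 = -11193$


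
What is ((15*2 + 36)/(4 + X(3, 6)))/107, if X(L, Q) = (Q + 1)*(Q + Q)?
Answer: 3/428 ≈ 0.0070093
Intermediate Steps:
X(L, Q) = 2*Q*(1 + Q) (X(L, Q) = (1 + Q)*(2*Q) = 2*Q*(1 + Q))
((15*2 + 36)/(4 + X(3, 6)))/107 = ((15*2 + 36)/(4 + 2*6*(1 + 6)))/107 = ((30 + 36)/(4 + 2*6*7))*(1/107) = (66/(4 + 84))*(1/107) = (66/88)*(1/107) = (66*(1/88))*(1/107) = (¾)*(1/107) = 3/428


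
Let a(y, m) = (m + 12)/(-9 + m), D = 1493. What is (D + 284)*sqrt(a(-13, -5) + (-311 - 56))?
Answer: 12439*I*sqrt(30)/2 ≈ 34066.0*I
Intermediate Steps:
a(y, m) = (12 + m)/(-9 + m)
(D + 284)*sqrt(a(-13, -5) + (-311 - 56)) = (1493 + 284)*sqrt((12 - 5)/(-9 - 5) + (-311 - 56)) = 1777*sqrt(7/(-14) - 367) = 1777*sqrt(-1/14*7 - 367) = 1777*sqrt(-1/2 - 367) = 1777*sqrt(-735/2) = 1777*(7*I*sqrt(30)/2) = 12439*I*sqrt(30)/2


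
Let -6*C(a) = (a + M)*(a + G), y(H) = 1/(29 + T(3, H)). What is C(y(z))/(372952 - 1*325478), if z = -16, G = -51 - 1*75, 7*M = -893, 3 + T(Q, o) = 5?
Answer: -27018695/479036397 ≈ -0.056402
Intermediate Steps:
T(Q, o) = 2 (T(Q, o) = -3 + 5 = 2)
M = -893/7 (M = (⅐)*(-893) = -893/7 ≈ -127.57)
G = -126 (G = -51 - 75 = -126)
y(H) = 1/31 (y(H) = 1/(29 + 2) = 1/31)
C(a) = -(-126 + a)*(-893/7 + a)/6 (C(a) = -(a - 893/7)*(a - 126)/6 = -(-893/7 + a)*(-126 + a)/6 = -(-126 + a)*(-893/7 + a)/6)
C(y(z))/(372952 - 1*325478) = (-2679 - (1/31)²/6 + (1775/42)*(1/31))/(372952 - 1*325478) = (-2679 - ⅙*1/961 + 1775/1302)/(372952 - 325478) = (-2679 - 1/5766 + 1775/1302)/47474 = -54037390/20181*1/47474 = -27018695/479036397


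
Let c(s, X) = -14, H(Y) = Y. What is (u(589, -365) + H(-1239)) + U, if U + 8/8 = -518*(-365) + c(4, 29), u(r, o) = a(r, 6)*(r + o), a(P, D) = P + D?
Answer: 321096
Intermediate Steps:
a(P, D) = D + P
u(r, o) = (6 + r)*(o + r) (u(r, o) = (6 + r)*(r + o) = (6 + r)*(o + r))
U = 189055 (U = -1 + (-518*(-365) - 14) = -1 + (189070 - 14) = -1 + 189056 = 189055)
(u(589, -365) + H(-1239)) + U = ((6 + 589)*(-365 + 589) - 1239) + 189055 = (595*224 - 1239) + 189055 = (133280 - 1239) + 189055 = 132041 + 189055 = 321096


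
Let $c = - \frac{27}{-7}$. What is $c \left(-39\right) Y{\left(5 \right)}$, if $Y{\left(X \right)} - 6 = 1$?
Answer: $-1053$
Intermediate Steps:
$c = \frac{27}{7}$ ($c = \left(-27\right) \left(- \frac{1}{7}\right) = \frac{27}{7} \approx 3.8571$)
$Y{\left(X \right)} = 7$ ($Y{\left(X \right)} = 6 + 1 = 7$)
$c \left(-39\right) Y{\left(5 \right)} = \frac{27}{7} \left(-39\right) 7 = \left(- \frac{1053}{7}\right) 7 = -1053$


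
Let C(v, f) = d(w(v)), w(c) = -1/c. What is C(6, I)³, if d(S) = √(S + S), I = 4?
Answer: -I*√3/9 ≈ -0.19245*I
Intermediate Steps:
d(S) = √2*√S (d(S) = √(2*S) = √2*√S)
C(v, f) = √2*√(-1/v)
C(6, I)³ = (√2*√(-1/6))³ = (√2*√(-1*⅙))³ = (√2*√(-⅙))³ = (√2*(I*√6/6))³ = (I*√3/3)³ = -I*√3/9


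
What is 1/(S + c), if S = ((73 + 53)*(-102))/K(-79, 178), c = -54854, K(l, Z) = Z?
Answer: -89/4888432 ≈ -1.8206e-5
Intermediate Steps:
S = -6426/89 (S = ((73 + 53)*(-102))/178 = (126*(-102))*(1/178) = -12852*1/178 = -6426/89 ≈ -72.202)
1/(S + c) = 1/(-6426/89 - 54854) = 1/(-4888432/89) = -89/4888432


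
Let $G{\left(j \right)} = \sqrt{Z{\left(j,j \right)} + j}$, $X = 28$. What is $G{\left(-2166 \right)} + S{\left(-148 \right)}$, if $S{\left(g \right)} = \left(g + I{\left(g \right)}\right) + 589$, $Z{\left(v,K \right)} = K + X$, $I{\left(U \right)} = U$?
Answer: $293 + 4 i \sqrt{269} \approx 293.0 + 65.605 i$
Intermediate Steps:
$Z{\left(v,K \right)} = 28 + K$ ($Z{\left(v,K \right)} = K + 28 = 28 + K$)
$S{\left(g \right)} = 589 + 2 g$ ($S{\left(g \right)} = \left(g + g\right) + 589 = 2 g + 589 = 589 + 2 g$)
$G{\left(j \right)} = \sqrt{28 + 2 j}$ ($G{\left(j \right)} = \sqrt{\left(28 + j\right) + j} = \sqrt{28 + 2 j}$)
$G{\left(-2166 \right)} + S{\left(-148 \right)} = \sqrt{28 + 2 \left(-2166\right)} + \left(589 + 2 \left(-148\right)\right) = \sqrt{28 - 4332} + \left(589 - 296\right) = \sqrt{-4304} + 293 = 4 i \sqrt{269} + 293 = 293 + 4 i \sqrt{269}$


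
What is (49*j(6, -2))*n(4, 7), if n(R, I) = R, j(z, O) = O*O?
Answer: 784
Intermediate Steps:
j(z, O) = O²
(49*j(6, -2))*n(4, 7) = (49*(-2)²)*4 = (49*4)*4 = 196*4 = 784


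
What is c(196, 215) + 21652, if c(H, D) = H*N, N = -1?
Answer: 21456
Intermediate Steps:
c(H, D) = -H (c(H, D) = H*(-1) = -H)
c(196, 215) + 21652 = -1*196 + 21652 = -196 + 21652 = 21456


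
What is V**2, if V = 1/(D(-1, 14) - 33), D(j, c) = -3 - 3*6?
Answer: 1/2916 ≈ 0.00034294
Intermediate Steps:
D(j, c) = -21 (D(j, c) = -3 - 18 = -21)
V = -1/54 (V = 1/(-21 - 33) = 1/(-54) = -1/54 ≈ -0.018519)
V**2 = (-1/54)**2 = 1/2916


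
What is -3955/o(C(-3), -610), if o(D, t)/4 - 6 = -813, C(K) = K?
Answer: 3955/3228 ≈ 1.2252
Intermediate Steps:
o(D, t) = -3228 (o(D, t) = 24 + 4*(-813) = 24 - 3252 = -3228)
-3955/o(C(-3), -610) = -3955/(-3228) = -3955*(-1/3228) = 3955/3228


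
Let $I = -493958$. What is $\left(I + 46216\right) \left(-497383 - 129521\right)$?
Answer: $280691250768$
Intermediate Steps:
$\left(I + 46216\right) \left(-497383 - 129521\right) = \left(-493958 + 46216\right) \left(-497383 - 129521\right) = \left(-447742\right) \left(-626904\right) = 280691250768$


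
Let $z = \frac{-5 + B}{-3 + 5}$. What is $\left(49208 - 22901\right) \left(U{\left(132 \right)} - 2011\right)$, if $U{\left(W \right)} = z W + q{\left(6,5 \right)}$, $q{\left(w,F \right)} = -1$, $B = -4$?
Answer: $-68556042$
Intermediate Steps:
$z = - \frac{9}{2}$ ($z = \frac{-5 - 4}{-3 + 5} = - \frac{9}{2} \approx -4.5$)
$U{\left(W \right)} = -1 - \frac{9 W}{2}$ ($U{\left(W \right)} = - \frac{9 W}{2} - 1 = -1 - \frac{9 W}{2}$)
$\left(49208 - 22901\right) \left(U{\left(132 \right)} - 2011\right) = \left(49208 - 22901\right) \left(\left(-1 - 594\right) - 2011\right) = 26307 \left(\left(-1 - 594\right) - 2011\right) = 26307 \left(-595 - 2011\right) = 26307 \left(-2606\right) = -68556042$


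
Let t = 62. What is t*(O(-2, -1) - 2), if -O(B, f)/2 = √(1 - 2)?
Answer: -124 - 124*I ≈ -124.0 - 124.0*I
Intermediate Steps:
O(B, f) = -2*I (O(B, f) = -2*√(1 - 2) = -2*I)
t*(O(-2, -1) - 2) = 62*(-2*I - 2) = 62*(-2 - 2*I) = -124 - 124*I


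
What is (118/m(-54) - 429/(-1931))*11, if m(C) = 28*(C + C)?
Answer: 5881909/2919672 ≈ 2.0146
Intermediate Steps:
m(C) = 56*C (m(C) = 28*(2*C) = 56*C)
(118/m(-54) - 429/(-1931))*11 = (118/((56*(-54))) - 429/(-1931))*11 = (118/(-3024) - 429*(-1/1931))*11 = (118*(-1/3024) + 429/1931)*11 = (-59/1512 + 429/1931)*11 = (534719/2919672)*11 = 5881909/2919672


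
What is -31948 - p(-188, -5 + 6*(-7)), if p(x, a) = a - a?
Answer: -31948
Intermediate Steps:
p(x, a) = 0
-31948 - p(-188, -5 + 6*(-7)) = -31948 - 1*0 = -31948 + 0 = -31948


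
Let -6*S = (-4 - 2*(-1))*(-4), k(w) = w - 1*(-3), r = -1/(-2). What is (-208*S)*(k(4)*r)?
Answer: 2912/3 ≈ 970.67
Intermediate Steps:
r = ½ (r = -1*(-½) = ½ ≈ 0.50000)
k(w) = 3 + w (k(w) = w + 3 = 3 + w)
S = -4/3 (S = -(-4 - 2*(-1))*(-4)/6 = -(-4 + 2)*(-4)/6 = -(-1)*(-4)/3 = -⅙*8 = -4/3 ≈ -1.3333)
(-208*S)*(k(4)*r) = (-208*(-4/3))*((3 + 4)*(½)) = 832*(7*(½))/3 = (832/3)*(7/2) = 2912/3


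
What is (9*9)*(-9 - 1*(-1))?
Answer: -648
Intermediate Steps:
(9*9)*(-9 - 1*(-1)) = 81*(-9 + 1) = 81*(-8) = -648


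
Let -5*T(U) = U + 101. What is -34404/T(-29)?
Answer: 14335/6 ≈ 2389.2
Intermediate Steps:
T(U) = -101/5 - U/5 (T(U) = -(U + 101)/5 = -(101 + U)/5 = -101/5 - U/5)
-34404/T(-29) = -34404/(-101/5 - ⅕*(-29)) = -34404/(-101/5 + 29/5) = -34404/(-72/5) = -34404*(-5/72) = 14335/6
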